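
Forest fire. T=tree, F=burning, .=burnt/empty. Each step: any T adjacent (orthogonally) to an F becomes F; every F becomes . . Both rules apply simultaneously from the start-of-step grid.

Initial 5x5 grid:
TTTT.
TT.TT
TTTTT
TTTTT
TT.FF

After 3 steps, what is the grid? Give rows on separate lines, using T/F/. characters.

Step 1: 2 trees catch fire, 2 burn out
  TTTT.
  TT.TT
  TTTTT
  TTTFF
  TT...
Step 2: 3 trees catch fire, 2 burn out
  TTTT.
  TT.TT
  TTTFF
  TTF..
  TT...
Step 3: 4 trees catch fire, 3 burn out
  TTTT.
  TT.FF
  TTF..
  TF...
  TT...

TTTT.
TT.FF
TTF..
TF...
TT...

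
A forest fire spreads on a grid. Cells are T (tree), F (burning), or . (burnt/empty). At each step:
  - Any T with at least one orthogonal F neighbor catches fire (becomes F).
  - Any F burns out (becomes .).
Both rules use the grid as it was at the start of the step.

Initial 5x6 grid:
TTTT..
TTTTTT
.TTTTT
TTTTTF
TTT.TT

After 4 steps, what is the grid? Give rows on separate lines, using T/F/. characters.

Step 1: 3 trees catch fire, 1 burn out
  TTTT..
  TTTTTT
  .TTTTF
  TTTTF.
  TTT.TF
Step 2: 4 trees catch fire, 3 burn out
  TTTT..
  TTTTTF
  .TTTF.
  TTTF..
  TTT.F.
Step 3: 3 trees catch fire, 4 burn out
  TTTT..
  TTTTF.
  .TTF..
  TTF...
  TTT...
Step 4: 4 trees catch fire, 3 burn out
  TTTT..
  TTTF..
  .TF...
  TF....
  TTF...

TTTT..
TTTF..
.TF...
TF....
TTF...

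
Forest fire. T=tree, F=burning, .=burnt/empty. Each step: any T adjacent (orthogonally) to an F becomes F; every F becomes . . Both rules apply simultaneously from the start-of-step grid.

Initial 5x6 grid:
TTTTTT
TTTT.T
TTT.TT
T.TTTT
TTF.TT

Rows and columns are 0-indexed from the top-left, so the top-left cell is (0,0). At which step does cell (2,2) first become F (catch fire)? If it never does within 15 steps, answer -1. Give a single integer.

Step 1: cell (2,2)='T' (+2 fires, +1 burnt)
Step 2: cell (2,2)='F' (+3 fires, +2 burnt)
  -> target ignites at step 2
Step 3: cell (2,2)='.' (+4 fires, +3 burnt)
Step 4: cell (2,2)='.' (+7 fires, +4 burnt)
Step 5: cell (2,2)='.' (+5 fires, +7 burnt)
Step 6: cell (2,2)='.' (+3 fires, +5 burnt)
Step 7: cell (2,2)='.' (+1 fires, +3 burnt)
Step 8: cell (2,2)='.' (+0 fires, +1 burnt)
  fire out at step 8

2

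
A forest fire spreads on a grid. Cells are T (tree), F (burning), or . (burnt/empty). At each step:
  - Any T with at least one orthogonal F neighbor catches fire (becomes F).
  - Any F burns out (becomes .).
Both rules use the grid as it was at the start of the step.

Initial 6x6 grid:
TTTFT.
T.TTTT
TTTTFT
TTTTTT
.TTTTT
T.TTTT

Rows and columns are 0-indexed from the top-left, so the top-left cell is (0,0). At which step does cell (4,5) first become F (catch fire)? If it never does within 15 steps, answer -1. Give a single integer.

Step 1: cell (4,5)='T' (+7 fires, +2 burnt)
Step 2: cell (4,5)='T' (+7 fires, +7 burnt)
Step 3: cell (4,5)='F' (+6 fires, +7 burnt)
  -> target ignites at step 3
Step 4: cell (4,5)='.' (+6 fires, +6 burnt)
Step 5: cell (4,5)='.' (+3 fires, +6 burnt)
Step 6: cell (4,5)='.' (+0 fires, +3 burnt)
  fire out at step 6

3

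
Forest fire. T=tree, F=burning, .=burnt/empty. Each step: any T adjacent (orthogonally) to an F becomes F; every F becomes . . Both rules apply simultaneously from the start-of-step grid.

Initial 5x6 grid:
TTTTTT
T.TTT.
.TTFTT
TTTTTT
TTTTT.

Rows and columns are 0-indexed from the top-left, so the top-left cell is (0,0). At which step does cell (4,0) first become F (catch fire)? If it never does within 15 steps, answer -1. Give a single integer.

Step 1: cell (4,0)='T' (+4 fires, +1 burnt)
Step 2: cell (4,0)='T' (+8 fires, +4 burnt)
Step 3: cell (4,0)='T' (+6 fires, +8 burnt)
Step 4: cell (4,0)='T' (+4 fires, +6 burnt)
Step 5: cell (4,0)='F' (+2 fires, +4 burnt)
  -> target ignites at step 5
Step 6: cell (4,0)='.' (+1 fires, +2 burnt)
Step 7: cell (4,0)='.' (+0 fires, +1 burnt)
  fire out at step 7

5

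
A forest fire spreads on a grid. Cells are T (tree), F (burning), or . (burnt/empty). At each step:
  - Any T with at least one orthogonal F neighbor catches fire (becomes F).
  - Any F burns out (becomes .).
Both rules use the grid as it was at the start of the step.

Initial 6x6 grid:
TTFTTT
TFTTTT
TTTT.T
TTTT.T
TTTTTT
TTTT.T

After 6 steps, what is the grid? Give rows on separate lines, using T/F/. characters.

Step 1: 5 trees catch fire, 2 burn out
  TF.FTT
  F.FTTT
  TFTT.T
  TTTT.T
  TTTTTT
  TTTT.T
Step 2: 6 trees catch fire, 5 burn out
  F...FT
  ...FTT
  F.FT.T
  TFTT.T
  TTTTTT
  TTTT.T
Step 3: 6 trees catch fire, 6 burn out
  .....F
  ....FT
  ...F.T
  F.FT.T
  TFTTTT
  TTTT.T
Step 4: 5 trees catch fire, 6 burn out
  ......
  .....F
  .....T
  ...F.T
  F.FTTT
  TFTT.T
Step 5: 4 trees catch fire, 5 burn out
  ......
  ......
  .....F
  .....T
  ...FTT
  F.FT.T
Step 6: 3 trees catch fire, 4 burn out
  ......
  ......
  ......
  .....F
  ....FT
  ...F.T

......
......
......
.....F
....FT
...F.T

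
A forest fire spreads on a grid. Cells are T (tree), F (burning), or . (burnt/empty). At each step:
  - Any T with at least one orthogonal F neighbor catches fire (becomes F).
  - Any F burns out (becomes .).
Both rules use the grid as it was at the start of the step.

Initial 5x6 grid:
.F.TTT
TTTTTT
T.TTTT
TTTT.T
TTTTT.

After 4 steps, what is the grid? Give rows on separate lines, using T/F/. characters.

Step 1: 1 trees catch fire, 1 burn out
  ...TTT
  TFTTTT
  T.TTTT
  TTTT.T
  TTTTT.
Step 2: 2 trees catch fire, 1 burn out
  ...TTT
  F.FTTT
  T.TTTT
  TTTT.T
  TTTTT.
Step 3: 3 trees catch fire, 2 burn out
  ...TTT
  ...FTT
  F.FTTT
  TTTT.T
  TTTTT.
Step 4: 5 trees catch fire, 3 burn out
  ...FTT
  ....FT
  ...FTT
  FTFT.T
  TTTTT.

...FTT
....FT
...FTT
FTFT.T
TTTTT.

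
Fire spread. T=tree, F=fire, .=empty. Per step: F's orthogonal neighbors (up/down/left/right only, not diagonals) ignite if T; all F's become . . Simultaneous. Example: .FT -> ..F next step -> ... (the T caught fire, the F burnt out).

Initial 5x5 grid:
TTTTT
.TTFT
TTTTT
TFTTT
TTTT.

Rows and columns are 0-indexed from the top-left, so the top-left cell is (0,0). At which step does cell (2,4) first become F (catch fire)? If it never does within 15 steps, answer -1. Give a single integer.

Step 1: cell (2,4)='T' (+8 fires, +2 burnt)
Step 2: cell (2,4)='F' (+9 fires, +8 burnt)
  -> target ignites at step 2
Step 3: cell (2,4)='.' (+3 fires, +9 burnt)
Step 4: cell (2,4)='.' (+1 fires, +3 burnt)
Step 5: cell (2,4)='.' (+0 fires, +1 burnt)
  fire out at step 5

2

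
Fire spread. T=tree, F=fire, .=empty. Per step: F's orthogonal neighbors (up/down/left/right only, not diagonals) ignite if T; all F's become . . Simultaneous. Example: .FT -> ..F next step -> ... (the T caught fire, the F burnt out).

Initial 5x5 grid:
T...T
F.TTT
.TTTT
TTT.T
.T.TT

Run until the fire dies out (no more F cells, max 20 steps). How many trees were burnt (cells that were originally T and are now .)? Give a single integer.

Answer: 1

Derivation:
Step 1: +1 fires, +1 burnt (F count now 1)
Step 2: +0 fires, +1 burnt (F count now 0)
Fire out after step 2
Initially T: 16, now '.': 10
Total burnt (originally-T cells now '.'): 1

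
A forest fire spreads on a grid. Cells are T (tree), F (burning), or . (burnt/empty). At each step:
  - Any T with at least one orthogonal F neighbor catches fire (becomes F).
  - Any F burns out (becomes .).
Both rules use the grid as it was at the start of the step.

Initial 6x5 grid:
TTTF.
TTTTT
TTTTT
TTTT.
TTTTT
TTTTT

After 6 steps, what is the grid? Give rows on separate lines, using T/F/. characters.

Step 1: 2 trees catch fire, 1 burn out
  TTF..
  TTTFT
  TTTTT
  TTTT.
  TTTTT
  TTTTT
Step 2: 4 trees catch fire, 2 burn out
  TF...
  TTF.F
  TTTFT
  TTTT.
  TTTTT
  TTTTT
Step 3: 5 trees catch fire, 4 burn out
  F....
  TF...
  TTF.F
  TTTF.
  TTTTT
  TTTTT
Step 4: 4 trees catch fire, 5 burn out
  .....
  F....
  TF...
  TTF..
  TTTFT
  TTTTT
Step 5: 5 trees catch fire, 4 burn out
  .....
  .....
  F....
  TF...
  TTF.F
  TTTFT
Step 6: 4 trees catch fire, 5 burn out
  .....
  .....
  .....
  F....
  TF...
  TTF.F

.....
.....
.....
F....
TF...
TTF.F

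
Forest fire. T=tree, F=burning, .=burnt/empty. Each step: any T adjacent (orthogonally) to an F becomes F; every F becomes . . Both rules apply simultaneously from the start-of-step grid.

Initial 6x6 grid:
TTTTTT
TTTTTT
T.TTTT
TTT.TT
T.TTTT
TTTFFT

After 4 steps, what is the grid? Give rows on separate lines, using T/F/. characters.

Step 1: 4 trees catch fire, 2 burn out
  TTTTTT
  TTTTTT
  T.TTTT
  TTT.TT
  T.TFFT
  TTF..F
Step 2: 4 trees catch fire, 4 burn out
  TTTTTT
  TTTTTT
  T.TTTT
  TTT.FT
  T.F..F
  TF....
Step 3: 4 trees catch fire, 4 burn out
  TTTTTT
  TTTTTT
  T.TTFT
  TTF..F
  T.....
  F.....
Step 4: 6 trees catch fire, 4 burn out
  TTTTTT
  TTTTFT
  T.FF.F
  TF....
  F.....
  ......

TTTTTT
TTTTFT
T.FF.F
TF....
F.....
......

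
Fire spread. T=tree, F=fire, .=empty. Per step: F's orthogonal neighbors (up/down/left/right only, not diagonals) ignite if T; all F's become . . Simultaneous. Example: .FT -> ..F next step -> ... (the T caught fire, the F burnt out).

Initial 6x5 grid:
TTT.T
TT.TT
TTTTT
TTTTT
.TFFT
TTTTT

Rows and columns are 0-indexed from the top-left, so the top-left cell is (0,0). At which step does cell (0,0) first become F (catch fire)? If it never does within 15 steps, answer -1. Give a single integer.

Step 1: cell (0,0)='T' (+6 fires, +2 burnt)
Step 2: cell (0,0)='T' (+6 fires, +6 burnt)
Step 3: cell (0,0)='T' (+5 fires, +6 burnt)
Step 4: cell (0,0)='T' (+3 fires, +5 burnt)
Step 5: cell (0,0)='T' (+3 fires, +3 burnt)
Step 6: cell (0,0)='F' (+2 fires, +3 burnt)
  -> target ignites at step 6
Step 7: cell (0,0)='.' (+0 fires, +2 burnt)
  fire out at step 7

6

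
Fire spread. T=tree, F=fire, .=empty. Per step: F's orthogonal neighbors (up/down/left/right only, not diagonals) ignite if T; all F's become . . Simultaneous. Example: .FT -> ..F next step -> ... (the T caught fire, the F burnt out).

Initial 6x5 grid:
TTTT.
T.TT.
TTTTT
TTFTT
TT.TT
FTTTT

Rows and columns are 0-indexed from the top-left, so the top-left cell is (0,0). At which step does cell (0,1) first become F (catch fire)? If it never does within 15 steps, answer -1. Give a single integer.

Step 1: cell (0,1)='T' (+5 fires, +2 burnt)
Step 2: cell (0,1)='T' (+8 fires, +5 burnt)
Step 3: cell (0,1)='T' (+6 fires, +8 burnt)
Step 4: cell (0,1)='F' (+4 fires, +6 burnt)
  -> target ignites at step 4
Step 5: cell (0,1)='.' (+1 fires, +4 burnt)
Step 6: cell (0,1)='.' (+0 fires, +1 burnt)
  fire out at step 6

4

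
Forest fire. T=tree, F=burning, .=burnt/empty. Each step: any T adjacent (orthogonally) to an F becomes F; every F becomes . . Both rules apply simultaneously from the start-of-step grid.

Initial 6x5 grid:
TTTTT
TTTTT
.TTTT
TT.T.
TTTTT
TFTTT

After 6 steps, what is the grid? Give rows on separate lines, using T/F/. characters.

Step 1: 3 trees catch fire, 1 burn out
  TTTTT
  TTTTT
  .TTTT
  TT.T.
  TFTTT
  F.FTT
Step 2: 4 trees catch fire, 3 burn out
  TTTTT
  TTTTT
  .TTTT
  TF.T.
  F.FTT
  ...FT
Step 3: 4 trees catch fire, 4 burn out
  TTTTT
  TTTTT
  .FTTT
  F..T.
  ...FT
  ....F
Step 4: 4 trees catch fire, 4 burn out
  TTTTT
  TFTTT
  ..FTT
  ...F.
  ....F
  .....
Step 5: 4 trees catch fire, 4 burn out
  TFTTT
  F.FTT
  ...FT
  .....
  .....
  .....
Step 6: 4 trees catch fire, 4 burn out
  F.FTT
  ...FT
  ....F
  .....
  .....
  .....

F.FTT
...FT
....F
.....
.....
.....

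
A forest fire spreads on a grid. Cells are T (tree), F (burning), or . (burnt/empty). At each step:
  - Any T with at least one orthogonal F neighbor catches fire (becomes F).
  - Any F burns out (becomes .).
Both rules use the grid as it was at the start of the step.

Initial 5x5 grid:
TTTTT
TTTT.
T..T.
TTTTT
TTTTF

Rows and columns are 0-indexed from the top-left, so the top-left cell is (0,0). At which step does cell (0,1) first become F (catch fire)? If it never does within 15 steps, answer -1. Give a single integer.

Step 1: cell (0,1)='T' (+2 fires, +1 burnt)
Step 2: cell (0,1)='T' (+2 fires, +2 burnt)
Step 3: cell (0,1)='T' (+3 fires, +2 burnt)
Step 4: cell (0,1)='T' (+3 fires, +3 burnt)
Step 5: cell (0,1)='T' (+3 fires, +3 burnt)
Step 6: cell (0,1)='T' (+4 fires, +3 burnt)
Step 7: cell (0,1)='F' (+2 fires, +4 burnt)
  -> target ignites at step 7
Step 8: cell (0,1)='.' (+1 fires, +2 burnt)
Step 9: cell (0,1)='.' (+0 fires, +1 burnt)
  fire out at step 9

7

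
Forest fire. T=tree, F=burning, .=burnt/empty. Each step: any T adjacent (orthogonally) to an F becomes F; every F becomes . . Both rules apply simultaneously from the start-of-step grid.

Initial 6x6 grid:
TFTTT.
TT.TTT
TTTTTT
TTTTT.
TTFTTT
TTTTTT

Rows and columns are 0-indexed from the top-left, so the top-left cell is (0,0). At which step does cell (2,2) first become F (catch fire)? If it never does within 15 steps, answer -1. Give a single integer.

Step 1: cell (2,2)='T' (+7 fires, +2 burnt)
Step 2: cell (2,2)='F' (+10 fires, +7 burnt)
  -> target ignites at step 2
Step 3: cell (2,2)='.' (+9 fires, +10 burnt)
Step 4: cell (2,2)='.' (+3 fires, +9 burnt)
Step 5: cell (2,2)='.' (+2 fires, +3 burnt)
Step 6: cell (2,2)='.' (+0 fires, +2 burnt)
  fire out at step 6

2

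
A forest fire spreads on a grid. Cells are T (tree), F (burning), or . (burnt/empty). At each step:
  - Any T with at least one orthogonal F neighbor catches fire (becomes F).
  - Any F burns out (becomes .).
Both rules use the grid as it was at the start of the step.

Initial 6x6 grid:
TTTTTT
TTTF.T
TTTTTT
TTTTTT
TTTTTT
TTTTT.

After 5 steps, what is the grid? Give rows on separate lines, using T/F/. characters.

Step 1: 3 trees catch fire, 1 burn out
  TTTFTT
  TTF..T
  TTTFTT
  TTTTTT
  TTTTTT
  TTTTT.
Step 2: 6 trees catch fire, 3 burn out
  TTF.FT
  TF...T
  TTF.FT
  TTTFTT
  TTTTTT
  TTTTT.
Step 3: 8 trees catch fire, 6 burn out
  TF...F
  F....T
  TF...F
  TTF.FT
  TTTFTT
  TTTTT.
Step 4: 8 trees catch fire, 8 burn out
  F.....
  .....F
  F.....
  TF...F
  TTF.FT
  TTTFT.
Step 5: 5 trees catch fire, 8 burn out
  ......
  ......
  ......
  F.....
  TF...F
  TTF.F.

......
......
......
F.....
TF...F
TTF.F.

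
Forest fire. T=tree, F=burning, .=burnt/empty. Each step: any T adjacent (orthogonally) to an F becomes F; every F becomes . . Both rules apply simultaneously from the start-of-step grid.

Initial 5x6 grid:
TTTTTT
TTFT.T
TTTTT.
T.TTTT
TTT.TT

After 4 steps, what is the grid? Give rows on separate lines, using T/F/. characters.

Step 1: 4 trees catch fire, 1 burn out
  TTFTTT
  TF.F.T
  TTFTT.
  T.TTTT
  TTT.TT
Step 2: 6 trees catch fire, 4 burn out
  TF.FTT
  F....T
  TF.FT.
  T.FTTT
  TTT.TT
Step 3: 6 trees catch fire, 6 burn out
  F...FT
  .....T
  F...F.
  T..FTT
  TTF.TT
Step 4: 4 trees catch fire, 6 burn out
  .....F
  .....T
  ......
  F...FT
  TF..TT

.....F
.....T
......
F...FT
TF..TT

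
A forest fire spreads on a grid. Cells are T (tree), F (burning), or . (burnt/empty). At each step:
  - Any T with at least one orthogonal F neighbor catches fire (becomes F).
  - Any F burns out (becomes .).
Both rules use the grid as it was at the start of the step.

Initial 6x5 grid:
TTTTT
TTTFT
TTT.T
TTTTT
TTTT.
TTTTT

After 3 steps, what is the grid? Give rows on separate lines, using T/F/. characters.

Step 1: 3 trees catch fire, 1 burn out
  TTTFT
  TTF.F
  TTT.T
  TTTTT
  TTTT.
  TTTTT
Step 2: 5 trees catch fire, 3 burn out
  TTF.F
  TF...
  TTF.F
  TTTTT
  TTTT.
  TTTTT
Step 3: 5 trees catch fire, 5 burn out
  TF...
  F....
  TF...
  TTFTF
  TTTT.
  TTTTT

TF...
F....
TF...
TTFTF
TTTT.
TTTTT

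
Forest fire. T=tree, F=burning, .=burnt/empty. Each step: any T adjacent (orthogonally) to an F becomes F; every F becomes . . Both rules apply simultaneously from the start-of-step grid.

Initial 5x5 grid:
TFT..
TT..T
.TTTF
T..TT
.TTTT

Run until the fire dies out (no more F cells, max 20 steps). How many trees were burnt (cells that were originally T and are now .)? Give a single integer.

Step 1: +6 fires, +2 burnt (F count now 6)
Step 2: +5 fires, +6 burnt (F count now 5)
Step 3: +1 fires, +5 burnt (F count now 1)
Step 4: +1 fires, +1 burnt (F count now 1)
Step 5: +1 fires, +1 burnt (F count now 1)
Step 6: +0 fires, +1 burnt (F count now 0)
Fire out after step 6
Initially T: 15, now '.': 24
Total burnt (originally-T cells now '.'): 14

Answer: 14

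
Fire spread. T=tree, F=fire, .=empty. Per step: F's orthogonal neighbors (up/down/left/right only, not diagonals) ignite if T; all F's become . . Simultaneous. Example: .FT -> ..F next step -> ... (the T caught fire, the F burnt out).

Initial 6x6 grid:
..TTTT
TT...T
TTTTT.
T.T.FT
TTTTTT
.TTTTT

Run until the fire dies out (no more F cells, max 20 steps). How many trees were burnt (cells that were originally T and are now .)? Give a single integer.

Step 1: +3 fires, +1 burnt (F count now 3)
Step 2: +4 fires, +3 burnt (F count now 4)
Step 3: +4 fires, +4 burnt (F count now 4)
Step 4: +4 fires, +4 burnt (F count now 4)
Step 5: +4 fires, +4 burnt (F count now 4)
Step 6: +2 fires, +4 burnt (F count now 2)
Step 7: +0 fires, +2 burnt (F count now 0)
Fire out after step 7
Initially T: 26, now '.': 31
Total burnt (originally-T cells now '.'): 21

Answer: 21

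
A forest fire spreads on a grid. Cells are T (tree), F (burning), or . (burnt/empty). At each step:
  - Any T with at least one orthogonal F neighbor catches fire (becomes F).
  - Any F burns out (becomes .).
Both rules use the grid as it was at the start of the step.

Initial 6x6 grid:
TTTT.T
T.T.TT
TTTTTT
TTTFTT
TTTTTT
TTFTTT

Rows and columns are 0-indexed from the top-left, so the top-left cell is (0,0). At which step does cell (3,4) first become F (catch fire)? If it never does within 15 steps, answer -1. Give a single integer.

Step 1: cell (3,4)='F' (+7 fires, +2 burnt)
  -> target ignites at step 1
Step 2: cell (3,4)='.' (+8 fires, +7 burnt)
Step 3: cell (3,4)='.' (+8 fires, +8 burnt)
Step 4: cell (3,4)='.' (+3 fires, +8 burnt)
Step 5: cell (3,4)='.' (+4 fires, +3 burnt)
Step 6: cell (3,4)='.' (+1 fires, +4 burnt)
Step 7: cell (3,4)='.' (+0 fires, +1 burnt)
  fire out at step 7

1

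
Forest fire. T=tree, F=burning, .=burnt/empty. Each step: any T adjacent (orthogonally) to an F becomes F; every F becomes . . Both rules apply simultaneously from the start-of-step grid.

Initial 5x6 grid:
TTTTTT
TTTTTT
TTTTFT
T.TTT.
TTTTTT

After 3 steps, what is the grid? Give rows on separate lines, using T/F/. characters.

Step 1: 4 trees catch fire, 1 burn out
  TTTTTT
  TTTTFT
  TTTF.F
  T.TTF.
  TTTTTT
Step 2: 6 trees catch fire, 4 burn out
  TTTTFT
  TTTF.F
  TTF...
  T.TF..
  TTTTFT
Step 3: 7 trees catch fire, 6 burn out
  TTTF.F
  TTF...
  TF....
  T.F...
  TTTF.F

TTTF.F
TTF...
TF....
T.F...
TTTF.F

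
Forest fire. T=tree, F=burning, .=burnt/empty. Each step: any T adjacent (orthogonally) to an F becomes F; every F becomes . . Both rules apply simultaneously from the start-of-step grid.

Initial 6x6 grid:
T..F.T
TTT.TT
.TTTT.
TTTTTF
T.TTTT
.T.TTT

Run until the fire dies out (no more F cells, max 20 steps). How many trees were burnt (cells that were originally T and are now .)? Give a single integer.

Step 1: +2 fires, +2 burnt (F count now 2)
Step 2: +4 fires, +2 burnt (F count now 4)
Step 3: +5 fires, +4 burnt (F count now 5)
Step 4: +5 fires, +5 burnt (F count now 5)
Step 5: +4 fires, +5 burnt (F count now 4)
Step 6: +2 fires, +4 burnt (F count now 2)
Step 7: +1 fires, +2 burnt (F count now 1)
Step 8: +1 fires, +1 burnt (F count now 1)
Step 9: +0 fires, +1 burnt (F count now 0)
Fire out after step 9
Initially T: 25, now '.': 35
Total burnt (originally-T cells now '.'): 24

Answer: 24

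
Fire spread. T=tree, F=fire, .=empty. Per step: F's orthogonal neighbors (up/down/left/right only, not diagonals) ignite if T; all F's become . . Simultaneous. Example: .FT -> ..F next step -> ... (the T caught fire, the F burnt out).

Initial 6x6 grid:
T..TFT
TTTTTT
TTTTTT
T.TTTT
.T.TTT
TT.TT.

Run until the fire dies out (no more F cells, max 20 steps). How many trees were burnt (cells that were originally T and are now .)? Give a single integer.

Answer: 25

Derivation:
Step 1: +3 fires, +1 burnt (F count now 3)
Step 2: +3 fires, +3 burnt (F count now 3)
Step 3: +4 fires, +3 burnt (F count now 4)
Step 4: +5 fires, +4 burnt (F count now 5)
Step 5: +6 fires, +5 burnt (F count now 6)
Step 6: +3 fires, +6 burnt (F count now 3)
Step 7: +1 fires, +3 burnt (F count now 1)
Step 8: +0 fires, +1 burnt (F count now 0)
Fire out after step 8
Initially T: 28, now '.': 33
Total burnt (originally-T cells now '.'): 25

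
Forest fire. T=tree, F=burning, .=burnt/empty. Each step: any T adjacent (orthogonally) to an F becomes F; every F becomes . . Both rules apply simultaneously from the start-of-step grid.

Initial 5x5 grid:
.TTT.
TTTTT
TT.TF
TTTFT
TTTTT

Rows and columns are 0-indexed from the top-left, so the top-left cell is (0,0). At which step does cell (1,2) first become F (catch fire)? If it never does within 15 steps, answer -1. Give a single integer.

Step 1: cell (1,2)='T' (+5 fires, +2 burnt)
Step 2: cell (1,2)='T' (+4 fires, +5 burnt)
Step 3: cell (1,2)='F' (+5 fires, +4 burnt)
  -> target ignites at step 3
Step 4: cell (1,2)='.' (+4 fires, +5 burnt)
Step 5: cell (1,2)='.' (+2 fires, +4 burnt)
Step 6: cell (1,2)='.' (+0 fires, +2 burnt)
  fire out at step 6

3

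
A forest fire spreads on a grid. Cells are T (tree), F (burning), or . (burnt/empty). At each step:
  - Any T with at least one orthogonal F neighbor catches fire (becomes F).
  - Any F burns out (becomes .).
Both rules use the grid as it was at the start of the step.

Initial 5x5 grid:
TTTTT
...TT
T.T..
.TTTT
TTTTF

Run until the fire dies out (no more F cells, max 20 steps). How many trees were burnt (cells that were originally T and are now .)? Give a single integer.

Step 1: +2 fires, +1 burnt (F count now 2)
Step 2: +2 fires, +2 burnt (F count now 2)
Step 3: +2 fires, +2 burnt (F count now 2)
Step 4: +3 fires, +2 burnt (F count now 3)
Step 5: +0 fires, +3 burnt (F count now 0)
Fire out after step 5
Initially T: 17, now '.': 17
Total burnt (originally-T cells now '.'): 9

Answer: 9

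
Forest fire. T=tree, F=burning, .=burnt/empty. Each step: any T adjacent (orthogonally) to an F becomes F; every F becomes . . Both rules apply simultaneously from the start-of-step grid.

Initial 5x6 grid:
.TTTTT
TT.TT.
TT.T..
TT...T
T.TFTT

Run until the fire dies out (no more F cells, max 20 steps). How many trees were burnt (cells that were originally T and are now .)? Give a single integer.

Step 1: +2 fires, +1 burnt (F count now 2)
Step 2: +1 fires, +2 burnt (F count now 1)
Step 3: +1 fires, +1 burnt (F count now 1)
Step 4: +0 fires, +1 burnt (F count now 0)
Fire out after step 4
Initially T: 19, now '.': 15
Total burnt (originally-T cells now '.'): 4

Answer: 4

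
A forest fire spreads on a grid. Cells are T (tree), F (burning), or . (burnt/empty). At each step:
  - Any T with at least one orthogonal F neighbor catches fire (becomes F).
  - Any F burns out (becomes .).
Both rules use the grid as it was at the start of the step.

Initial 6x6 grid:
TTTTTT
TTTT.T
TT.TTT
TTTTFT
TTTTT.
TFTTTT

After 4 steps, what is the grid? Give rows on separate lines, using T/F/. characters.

Step 1: 7 trees catch fire, 2 burn out
  TTTTTT
  TTTT.T
  TT.TFT
  TTTF.F
  TFTTF.
  F.FTTT
Step 2: 9 trees catch fire, 7 burn out
  TTTTTT
  TTTT.T
  TT.F.F
  TFF...
  F.FF..
  ...FFT
Step 3: 5 trees catch fire, 9 burn out
  TTTTTT
  TTTF.F
  TF....
  F.....
  ......
  .....F
Step 4: 5 trees catch fire, 5 burn out
  TTTFTF
  TFF...
  F.....
  ......
  ......
  ......

TTTFTF
TFF...
F.....
......
......
......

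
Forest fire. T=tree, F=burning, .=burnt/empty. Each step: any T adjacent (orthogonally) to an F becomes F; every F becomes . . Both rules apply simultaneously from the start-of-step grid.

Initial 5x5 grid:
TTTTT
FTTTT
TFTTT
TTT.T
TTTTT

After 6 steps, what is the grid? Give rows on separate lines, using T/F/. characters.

Step 1: 5 trees catch fire, 2 burn out
  FTTTT
  .FTTT
  F.FTT
  TFT.T
  TTTTT
Step 2: 6 trees catch fire, 5 burn out
  .FTTT
  ..FTT
  ...FT
  F.F.T
  TFTTT
Step 3: 5 trees catch fire, 6 burn out
  ..FTT
  ...FT
  ....F
  ....T
  F.FTT
Step 4: 4 trees catch fire, 5 burn out
  ...FT
  ....F
  .....
  ....F
  ...FT
Step 5: 2 trees catch fire, 4 burn out
  ....F
  .....
  .....
  .....
  ....F
Step 6: 0 trees catch fire, 2 burn out
  .....
  .....
  .....
  .....
  .....

.....
.....
.....
.....
.....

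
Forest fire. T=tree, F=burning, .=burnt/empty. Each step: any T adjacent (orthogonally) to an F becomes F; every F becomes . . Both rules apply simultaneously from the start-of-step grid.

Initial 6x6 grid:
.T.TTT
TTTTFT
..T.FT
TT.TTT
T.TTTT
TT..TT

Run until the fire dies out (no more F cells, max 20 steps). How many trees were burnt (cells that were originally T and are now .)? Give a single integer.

Step 1: +5 fires, +2 burnt (F count now 5)
Step 2: +6 fires, +5 burnt (F count now 6)
Step 3: +5 fires, +6 burnt (F count now 5)
Step 4: +4 fires, +5 burnt (F count now 4)
Step 5: +0 fires, +4 burnt (F count now 0)
Fire out after step 5
Initially T: 25, now '.': 31
Total burnt (originally-T cells now '.'): 20

Answer: 20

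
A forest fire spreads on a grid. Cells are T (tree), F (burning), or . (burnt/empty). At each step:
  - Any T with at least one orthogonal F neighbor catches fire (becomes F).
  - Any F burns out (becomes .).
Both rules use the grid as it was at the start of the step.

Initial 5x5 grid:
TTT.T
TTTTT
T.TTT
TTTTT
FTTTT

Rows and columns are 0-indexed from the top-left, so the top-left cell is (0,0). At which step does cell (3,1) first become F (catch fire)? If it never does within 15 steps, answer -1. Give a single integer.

Step 1: cell (3,1)='T' (+2 fires, +1 burnt)
Step 2: cell (3,1)='F' (+3 fires, +2 burnt)
  -> target ignites at step 2
Step 3: cell (3,1)='.' (+3 fires, +3 burnt)
Step 4: cell (3,1)='.' (+5 fires, +3 burnt)
Step 5: cell (3,1)='.' (+4 fires, +5 burnt)
Step 6: cell (3,1)='.' (+3 fires, +4 burnt)
Step 7: cell (3,1)='.' (+1 fires, +3 burnt)
Step 8: cell (3,1)='.' (+1 fires, +1 burnt)
Step 9: cell (3,1)='.' (+0 fires, +1 burnt)
  fire out at step 9

2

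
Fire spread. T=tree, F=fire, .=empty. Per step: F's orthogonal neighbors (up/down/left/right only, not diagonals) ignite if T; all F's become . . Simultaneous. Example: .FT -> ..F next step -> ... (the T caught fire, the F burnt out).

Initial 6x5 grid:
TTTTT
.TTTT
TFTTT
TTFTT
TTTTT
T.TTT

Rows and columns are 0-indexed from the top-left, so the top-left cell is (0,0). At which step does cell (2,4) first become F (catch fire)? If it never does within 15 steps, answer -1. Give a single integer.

Step 1: cell (2,4)='T' (+6 fires, +2 burnt)
Step 2: cell (2,4)='T' (+8 fires, +6 burnt)
Step 3: cell (2,4)='F' (+7 fires, +8 burnt)
  -> target ignites at step 3
Step 4: cell (2,4)='.' (+4 fires, +7 burnt)
Step 5: cell (2,4)='.' (+1 fires, +4 burnt)
Step 6: cell (2,4)='.' (+0 fires, +1 burnt)
  fire out at step 6

3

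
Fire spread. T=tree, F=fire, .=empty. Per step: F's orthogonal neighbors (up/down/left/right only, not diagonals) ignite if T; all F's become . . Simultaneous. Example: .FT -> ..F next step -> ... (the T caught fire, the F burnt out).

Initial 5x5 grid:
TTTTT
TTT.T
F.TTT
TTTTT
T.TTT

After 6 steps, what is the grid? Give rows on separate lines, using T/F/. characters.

Step 1: 2 trees catch fire, 1 burn out
  TTTTT
  FTT.T
  ..TTT
  FTTTT
  T.TTT
Step 2: 4 trees catch fire, 2 burn out
  FTTTT
  .FT.T
  ..TTT
  .FTTT
  F.TTT
Step 3: 3 trees catch fire, 4 burn out
  .FTTT
  ..F.T
  ..TTT
  ..FTT
  ..TTT
Step 4: 4 trees catch fire, 3 burn out
  ..FTT
  ....T
  ..FTT
  ...FT
  ..FTT
Step 5: 4 trees catch fire, 4 burn out
  ...FT
  ....T
  ...FT
  ....F
  ...FT
Step 6: 3 trees catch fire, 4 burn out
  ....F
  ....T
  ....F
  .....
  ....F

....F
....T
....F
.....
....F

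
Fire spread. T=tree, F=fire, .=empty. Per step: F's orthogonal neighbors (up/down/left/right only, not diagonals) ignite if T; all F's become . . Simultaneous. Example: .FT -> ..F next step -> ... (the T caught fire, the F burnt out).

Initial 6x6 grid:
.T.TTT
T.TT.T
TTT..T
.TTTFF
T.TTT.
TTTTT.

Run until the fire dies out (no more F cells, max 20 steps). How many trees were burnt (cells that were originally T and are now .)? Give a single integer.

Answer: 23

Derivation:
Step 1: +3 fires, +2 burnt (F count now 3)
Step 2: +4 fires, +3 burnt (F count now 4)
Step 3: +5 fires, +4 burnt (F count now 5)
Step 4: +4 fires, +5 burnt (F count now 4)
Step 5: +4 fires, +4 burnt (F count now 4)
Step 6: +2 fires, +4 burnt (F count now 2)
Step 7: +1 fires, +2 burnt (F count now 1)
Step 8: +0 fires, +1 burnt (F count now 0)
Fire out after step 8
Initially T: 24, now '.': 35
Total burnt (originally-T cells now '.'): 23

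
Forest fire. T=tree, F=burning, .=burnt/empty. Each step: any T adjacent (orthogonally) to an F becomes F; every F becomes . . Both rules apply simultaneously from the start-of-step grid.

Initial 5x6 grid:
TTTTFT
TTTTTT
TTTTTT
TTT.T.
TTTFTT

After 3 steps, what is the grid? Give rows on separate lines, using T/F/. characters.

Step 1: 5 trees catch fire, 2 burn out
  TTTF.F
  TTTTFT
  TTTTTT
  TTT.T.
  TTF.FT
Step 2: 8 trees catch fire, 5 burn out
  TTF...
  TTTF.F
  TTTTFT
  TTF.F.
  TF...F
Step 3: 7 trees catch fire, 8 burn out
  TF....
  TTF...
  TTFF.F
  TF....
  F.....

TF....
TTF...
TTFF.F
TF....
F.....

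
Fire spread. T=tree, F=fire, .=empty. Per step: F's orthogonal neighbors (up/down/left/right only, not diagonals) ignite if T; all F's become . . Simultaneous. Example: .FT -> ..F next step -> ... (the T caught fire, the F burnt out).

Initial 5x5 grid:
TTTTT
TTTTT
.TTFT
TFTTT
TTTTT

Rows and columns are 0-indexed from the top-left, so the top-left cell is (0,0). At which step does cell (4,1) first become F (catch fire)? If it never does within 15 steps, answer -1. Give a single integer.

Step 1: cell (4,1)='F' (+8 fires, +2 burnt)
  -> target ignites at step 1
Step 2: cell (4,1)='.' (+8 fires, +8 burnt)
Step 3: cell (4,1)='.' (+5 fires, +8 burnt)
Step 4: cell (4,1)='.' (+1 fires, +5 burnt)
Step 5: cell (4,1)='.' (+0 fires, +1 burnt)
  fire out at step 5

1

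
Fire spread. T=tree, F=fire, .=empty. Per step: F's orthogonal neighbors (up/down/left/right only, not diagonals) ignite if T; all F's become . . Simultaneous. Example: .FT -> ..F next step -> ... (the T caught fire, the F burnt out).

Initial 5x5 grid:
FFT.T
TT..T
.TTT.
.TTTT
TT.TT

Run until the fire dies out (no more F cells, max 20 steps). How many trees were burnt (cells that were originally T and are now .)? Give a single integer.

Answer: 14

Derivation:
Step 1: +3 fires, +2 burnt (F count now 3)
Step 2: +1 fires, +3 burnt (F count now 1)
Step 3: +2 fires, +1 burnt (F count now 2)
Step 4: +3 fires, +2 burnt (F count now 3)
Step 5: +2 fires, +3 burnt (F count now 2)
Step 6: +2 fires, +2 burnt (F count now 2)
Step 7: +1 fires, +2 burnt (F count now 1)
Step 8: +0 fires, +1 burnt (F count now 0)
Fire out after step 8
Initially T: 16, now '.': 23
Total burnt (originally-T cells now '.'): 14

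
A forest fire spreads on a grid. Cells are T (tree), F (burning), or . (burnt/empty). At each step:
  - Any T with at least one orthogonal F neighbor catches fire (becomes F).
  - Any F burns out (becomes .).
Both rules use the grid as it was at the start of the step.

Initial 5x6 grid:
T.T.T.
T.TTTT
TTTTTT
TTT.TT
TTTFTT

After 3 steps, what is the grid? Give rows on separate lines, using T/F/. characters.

Step 1: 2 trees catch fire, 1 burn out
  T.T.T.
  T.TTTT
  TTTTTT
  TTT.TT
  TTF.FT
Step 2: 4 trees catch fire, 2 burn out
  T.T.T.
  T.TTTT
  TTTTTT
  TTF.FT
  TF...F
Step 3: 5 trees catch fire, 4 burn out
  T.T.T.
  T.TTTT
  TTFTFT
  TF...F
  F.....

T.T.T.
T.TTTT
TTFTFT
TF...F
F.....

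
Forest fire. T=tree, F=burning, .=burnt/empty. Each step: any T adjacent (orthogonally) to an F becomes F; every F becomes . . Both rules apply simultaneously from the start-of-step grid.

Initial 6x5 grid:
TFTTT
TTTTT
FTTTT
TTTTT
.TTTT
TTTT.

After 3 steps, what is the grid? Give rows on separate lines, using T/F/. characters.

Step 1: 6 trees catch fire, 2 burn out
  F.FTT
  FFTTT
  .FTTT
  FTTTT
  .TTTT
  TTTT.
Step 2: 4 trees catch fire, 6 burn out
  ...FT
  ..FTT
  ..FTT
  .FTTT
  .TTTT
  TTTT.
Step 3: 5 trees catch fire, 4 burn out
  ....F
  ...FT
  ...FT
  ..FTT
  .FTTT
  TTTT.

....F
...FT
...FT
..FTT
.FTTT
TTTT.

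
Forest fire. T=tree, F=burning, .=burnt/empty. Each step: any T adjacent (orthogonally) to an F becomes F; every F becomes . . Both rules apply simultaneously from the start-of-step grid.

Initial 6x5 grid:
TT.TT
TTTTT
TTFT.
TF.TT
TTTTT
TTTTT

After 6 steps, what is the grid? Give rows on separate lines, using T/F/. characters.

Step 1: 5 trees catch fire, 2 burn out
  TT.TT
  TTFTT
  TF.F.
  F..TT
  TFTTT
  TTTTT
Step 2: 7 trees catch fire, 5 burn out
  TT.TT
  TF.FT
  F....
  ...FT
  F.FTT
  TFTTT
Step 3: 8 trees catch fire, 7 burn out
  TF.FT
  F...F
  .....
  ....F
  ...FT
  F.FTT
Step 4: 4 trees catch fire, 8 burn out
  F...F
  .....
  .....
  .....
  ....F
  ...FT
Step 5: 1 trees catch fire, 4 burn out
  .....
  .....
  .....
  .....
  .....
  ....F
Step 6: 0 trees catch fire, 1 burn out
  .....
  .....
  .....
  .....
  .....
  .....

.....
.....
.....
.....
.....
.....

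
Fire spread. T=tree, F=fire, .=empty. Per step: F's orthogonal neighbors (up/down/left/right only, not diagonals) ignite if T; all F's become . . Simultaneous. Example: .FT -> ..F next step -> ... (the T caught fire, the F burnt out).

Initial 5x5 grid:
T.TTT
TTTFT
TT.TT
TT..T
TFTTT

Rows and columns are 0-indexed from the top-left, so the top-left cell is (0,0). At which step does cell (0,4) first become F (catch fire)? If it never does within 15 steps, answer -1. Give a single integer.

Step 1: cell (0,4)='T' (+7 fires, +2 burnt)
Step 2: cell (0,4)='F' (+7 fires, +7 burnt)
  -> target ignites at step 2
Step 3: cell (0,4)='.' (+4 fires, +7 burnt)
Step 4: cell (0,4)='.' (+1 fires, +4 burnt)
Step 5: cell (0,4)='.' (+0 fires, +1 burnt)
  fire out at step 5

2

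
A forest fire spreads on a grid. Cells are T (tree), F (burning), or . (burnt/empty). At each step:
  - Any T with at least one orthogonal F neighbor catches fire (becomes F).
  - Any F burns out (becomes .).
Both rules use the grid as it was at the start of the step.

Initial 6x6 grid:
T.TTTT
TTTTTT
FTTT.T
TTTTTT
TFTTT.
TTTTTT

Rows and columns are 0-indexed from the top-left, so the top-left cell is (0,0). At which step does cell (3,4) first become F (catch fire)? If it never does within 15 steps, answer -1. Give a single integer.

Step 1: cell (3,4)='T' (+7 fires, +2 burnt)
Step 2: cell (3,4)='T' (+7 fires, +7 burnt)
Step 3: cell (3,4)='T' (+5 fires, +7 burnt)
Step 4: cell (3,4)='F' (+4 fires, +5 burnt)
  -> target ignites at step 4
Step 5: cell (3,4)='.' (+4 fires, +4 burnt)
Step 6: cell (3,4)='.' (+3 fires, +4 burnt)
Step 7: cell (3,4)='.' (+1 fires, +3 burnt)
Step 8: cell (3,4)='.' (+0 fires, +1 burnt)
  fire out at step 8

4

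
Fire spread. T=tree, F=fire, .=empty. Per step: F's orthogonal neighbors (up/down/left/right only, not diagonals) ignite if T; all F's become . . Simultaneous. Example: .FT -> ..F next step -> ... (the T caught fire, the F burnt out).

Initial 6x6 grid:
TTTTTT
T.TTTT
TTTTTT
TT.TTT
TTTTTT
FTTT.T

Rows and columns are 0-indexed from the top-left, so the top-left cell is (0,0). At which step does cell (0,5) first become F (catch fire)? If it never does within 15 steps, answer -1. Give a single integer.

Step 1: cell (0,5)='T' (+2 fires, +1 burnt)
Step 2: cell (0,5)='T' (+3 fires, +2 burnt)
Step 3: cell (0,5)='T' (+4 fires, +3 burnt)
Step 4: cell (0,5)='T' (+3 fires, +4 burnt)
Step 5: cell (0,5)='T' (+4 fires, +3 burnt)
Step 6: cell (0,5)='T' (+5 fires, +4 burnt)
Step 7: cell (0,5)='T' (+5 fires, +5 burnt)
Step 8: cell (0,5)='T' (+3 fires, +5 burnt)
Step 9: cell (0,5)='T' (+2 fires, +3 burnt)
Step 10: cell (0,5)='F' (+1 fires, +2 burnt)
  -> target ignites at step 10
Step 11: cell (0,5)='.' (+0 fires, +1 burnt)
  fire out at step 11

10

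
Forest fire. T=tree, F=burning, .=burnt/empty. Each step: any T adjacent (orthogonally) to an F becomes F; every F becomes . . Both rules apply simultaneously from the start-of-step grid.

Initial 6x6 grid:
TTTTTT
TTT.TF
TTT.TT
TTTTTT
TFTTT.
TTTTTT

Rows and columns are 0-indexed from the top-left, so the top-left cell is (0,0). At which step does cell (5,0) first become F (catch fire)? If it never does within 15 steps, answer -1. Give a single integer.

Step 1: cell (5,0)='T' (+7 fires, +2 burnt)
Step 2: cell (5,0)='F' (+9 fires, +7 burnt)
  -> target ignites at step 2
Step 3: cell (5,0)='.' (+8 fires, +9 burnt)
Step 4: cell (5,0)='.' (+5 fires, +8 burnt)
Step 5: cell (5,0)='.' (+2 fires, +5 burnt)
Step 6: cell (5,0)='.' (+0 fires, +2 burnt)
  fire out at step 6

2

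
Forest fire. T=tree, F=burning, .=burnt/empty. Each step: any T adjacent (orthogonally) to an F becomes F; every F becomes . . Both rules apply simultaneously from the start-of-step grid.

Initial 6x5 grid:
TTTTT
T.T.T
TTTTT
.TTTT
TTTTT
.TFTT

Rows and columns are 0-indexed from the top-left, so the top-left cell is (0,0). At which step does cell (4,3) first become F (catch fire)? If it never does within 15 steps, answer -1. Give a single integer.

Step 1: cell (4,3)='T' (+3 fires, +1 burnt)
Step 2: cell (4,3)='F' (+4 fires, +3 burnt)
  -> target ignites at step 2
Step 3: cell (4,3)='.' (+5 fires, +4 burnt)
Step 4: cell (4,3)='.' (+4 fires, +5 burnt)
Step 5: cell (4,3)='.' (+3 fires, +4 burnt)
Step 6: cell (4,3)='.' (+4 fires, +3 burnt)
Step 7: cell (4,3)='.' (+2 fires, +4 burnt)
Step 8: cell (4,3)='.' (+0 fires, +2 burnt)
  fire out at step 8

2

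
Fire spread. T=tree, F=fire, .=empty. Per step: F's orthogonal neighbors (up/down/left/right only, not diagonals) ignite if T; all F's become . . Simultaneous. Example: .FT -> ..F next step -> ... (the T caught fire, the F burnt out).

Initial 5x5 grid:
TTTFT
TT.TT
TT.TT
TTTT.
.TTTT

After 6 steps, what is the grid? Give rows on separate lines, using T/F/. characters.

Step 1: 3 trees catch fire, 1 burn out
  TTF.F
  TT.FT
  TT.TT
  TTTT.
  .TTTT
Step 2: 3 trees catch fire, 3 burn out
  TF...
  TT..F
  TT.FT
  TTTT.
  .TTTT
Step 3: 4 trees catch fire, 3 burn out
  F....
  TF...
  TT..F
  TTTF.
  .TTTT
Step 4: 4 trees catch fire, 4 burn out
  .....
  F....
  TF...
  TTF..
  .TTFT
Step 5: 4 trees catch fire, 4 burn out
  .....
  .....
  F....
  TF...
  .TF.F
Step 6: 2 trees catch fire, 4 burn out
  .....
  .....
  .....
  F....
  .F...

.....
.....
.....
F....
.F...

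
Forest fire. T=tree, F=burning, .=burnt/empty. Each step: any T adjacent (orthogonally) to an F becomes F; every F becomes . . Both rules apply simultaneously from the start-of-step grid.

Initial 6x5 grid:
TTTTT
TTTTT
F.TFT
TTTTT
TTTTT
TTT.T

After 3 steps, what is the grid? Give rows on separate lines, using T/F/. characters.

Step 1: 6 trees catch fire, 2 burn out
  TTTTT
  FTTFT
  ..F.F
  FTTFT
  TTTTT
  TTT.T
Step 2: 10 trees catch fire, 6 burn out
  FTTFT
  .FF.F
  .....
  .FF.F
  FTTFT
  TTT.T
Step 3: 7 trees catch fire, 10 burn out
  .FF.F
  .....
  .....
  .....
  .FF.F
  FTT.T

.FF.F
.....
.....
.....
.FF.F
FTT.T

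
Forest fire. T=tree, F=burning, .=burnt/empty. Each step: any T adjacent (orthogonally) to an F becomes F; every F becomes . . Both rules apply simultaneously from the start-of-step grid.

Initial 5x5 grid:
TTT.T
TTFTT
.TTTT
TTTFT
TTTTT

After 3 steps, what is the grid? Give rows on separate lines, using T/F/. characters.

Step 1: 8 trees catch fire, 2 burn out
  TTF.T
  TF.FT
  .TFFT
  TTF.F
  TTTFT
Step 2: 8 trees catch fire, 8 burn out
  TF..T
  F...F
  .F..F
  TF...
  TTF.F
Step 3: 4 trees catch fire, 8 burn out
  F...F
  .....
  .....
  F....
  TF...

F...F
.....
.....
F....
TF...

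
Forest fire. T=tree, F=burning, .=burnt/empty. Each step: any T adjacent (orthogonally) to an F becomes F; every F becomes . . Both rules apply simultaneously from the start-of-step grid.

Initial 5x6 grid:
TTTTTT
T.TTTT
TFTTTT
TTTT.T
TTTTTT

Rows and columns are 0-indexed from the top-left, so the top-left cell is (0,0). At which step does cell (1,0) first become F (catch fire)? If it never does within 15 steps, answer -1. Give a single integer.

Step 1: cell (1,0)='T' (+3 fires, +1 burnt)
Step 2: cell (1,0)='F' (+6 fires, +3 burnt)
  -> target ignites at step 2
Step 3: cell (1,0)='.' (+7 fires, +6 burnt)
Step 4: cell (1,0)='.' (+5 fires, +7 burnt)
Step 5: cell (1,0)='.' (+4 fires, +5 burnt)
Step 6: cell (1,0)='.' (+2 fires, +4 burnt)
Step 7: cell (1,0)='.' (+0 fires, +2 burnt)
  fire out at step 7

2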